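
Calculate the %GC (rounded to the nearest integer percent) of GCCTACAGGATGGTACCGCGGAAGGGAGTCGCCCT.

Scanning the sequence gives G=13, A=7, T=5, C=10.
G+C = 13 + 10 = 23 out of 35 bases
%GC = 23/35 × 100 = 65.71% ≈ 66%

66%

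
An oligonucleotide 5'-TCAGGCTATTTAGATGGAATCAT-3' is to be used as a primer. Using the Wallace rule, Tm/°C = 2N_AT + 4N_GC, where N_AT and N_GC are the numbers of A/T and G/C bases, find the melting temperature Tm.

A=7, T=8, C=3, G=5
A+T = 15, G+C = 8
Tm = 2×15 + 4×8 = 62°C

62°C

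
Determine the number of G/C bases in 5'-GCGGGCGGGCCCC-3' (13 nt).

Base counts: T=0, A=0, G=7, C=6
G+C = 7 + 6 = 13

13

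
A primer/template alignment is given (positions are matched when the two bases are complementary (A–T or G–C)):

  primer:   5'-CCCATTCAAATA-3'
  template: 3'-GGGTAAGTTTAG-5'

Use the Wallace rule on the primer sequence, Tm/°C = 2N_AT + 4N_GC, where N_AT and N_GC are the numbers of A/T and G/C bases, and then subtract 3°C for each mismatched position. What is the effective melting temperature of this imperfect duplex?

Primer base counts: A=5, T=3, G=0, C=4 → A+T=8, G+C=4
Perfect-match Tm = 2(8) + 4(4) = 16 + 16 = 32°C
Mismatches (positions where the bases are not complementary): 1 (at position 12)
Effective Tm = 32 − 1×3 = 32 − 3 = 29°C

29°C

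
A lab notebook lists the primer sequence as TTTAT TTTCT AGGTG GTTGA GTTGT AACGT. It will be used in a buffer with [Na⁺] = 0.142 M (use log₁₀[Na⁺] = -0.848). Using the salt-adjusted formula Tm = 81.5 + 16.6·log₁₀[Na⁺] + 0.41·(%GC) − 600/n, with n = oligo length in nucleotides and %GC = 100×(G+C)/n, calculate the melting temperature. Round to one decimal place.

61.1°C

Length n = 30. Base counts: T=15, A=5, G=8, C=2
G+C = 10, so %GC = 10/30 × 100 = 33.333%
Salt term: 16.6 × (-0.848) = -14.077
GC term: 0.41 × 33.333 = 13.667; length term: −600/30 = −20
Tm = 81.5 + (-14.077) + 13.667 − 20 = 61.09 → 61.1°C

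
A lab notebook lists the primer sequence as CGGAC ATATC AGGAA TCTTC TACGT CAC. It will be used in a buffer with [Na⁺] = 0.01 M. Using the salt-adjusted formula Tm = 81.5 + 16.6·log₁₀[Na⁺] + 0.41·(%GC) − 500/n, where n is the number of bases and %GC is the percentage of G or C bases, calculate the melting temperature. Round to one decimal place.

49.5°C

Length n = 28. Counting bases: C=8, A=8, G=5, T=7
G+C = 13, so %GC = 13/28 × 100 = 46.429%
Salt term: 16.6 × (-2) = -33.2
GC term: 0.41 × 46.429 = 19.036; length term: −500/28 = −17.857
Tm = 81.5 + (-33.2) + 19.036 − 17.857 = 49.479 → 49.5°C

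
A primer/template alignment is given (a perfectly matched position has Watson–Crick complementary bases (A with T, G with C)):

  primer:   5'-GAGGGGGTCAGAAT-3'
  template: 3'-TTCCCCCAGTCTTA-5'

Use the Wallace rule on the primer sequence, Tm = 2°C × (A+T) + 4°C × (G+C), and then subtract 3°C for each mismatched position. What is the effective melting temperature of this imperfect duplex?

Primer base counts: A=4, T=2, G=7, C=1 → A+T=6, G+C=8
Perfect-match Tm = 2(6) + 4(8) = 12 + 32 = 44°C
Mismatches (positions where the bases are not complementary): 1 (at position 1)
Effective Tm = 44 − 1×3 = 44 − 3 = 41°C

41°C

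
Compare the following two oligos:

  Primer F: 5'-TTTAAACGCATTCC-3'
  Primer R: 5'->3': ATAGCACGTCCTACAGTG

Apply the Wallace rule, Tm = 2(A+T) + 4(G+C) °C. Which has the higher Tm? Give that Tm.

Primer F: A+T=9, G+C=5 → Tm = 2(9)+4(5) = 38°C
Primer R: A+T=9, G+C=9 → Tm = 2(9)+4(9) = 54°C
38°C vs 54°C → primer R is higher.

Primer R, 54°C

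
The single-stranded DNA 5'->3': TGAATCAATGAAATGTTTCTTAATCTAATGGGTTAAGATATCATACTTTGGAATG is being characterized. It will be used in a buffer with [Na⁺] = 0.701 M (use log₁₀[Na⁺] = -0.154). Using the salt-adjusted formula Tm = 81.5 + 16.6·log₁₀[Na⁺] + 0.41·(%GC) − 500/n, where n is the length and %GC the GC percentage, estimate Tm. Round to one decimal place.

81.0°C

Length n = 55. Counting bases: G=10, A=19, T=21, C=5
G+C = 15, so %GC = 15/55 × 100 = 27.273%
Salt term: 16.6 × (-0.154) = -2.556
GC term: 0.41 × 27.273 = 11.182; length term: −500/55 = −9.091
Tm = 81.5 + (-2.556) + 11.182 − 9.091 = 81.035 → 81.0°C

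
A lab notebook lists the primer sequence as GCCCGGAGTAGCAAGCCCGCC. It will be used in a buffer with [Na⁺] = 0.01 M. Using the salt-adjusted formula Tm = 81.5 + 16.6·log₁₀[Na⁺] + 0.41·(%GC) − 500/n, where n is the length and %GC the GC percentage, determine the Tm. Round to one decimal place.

55.7°C

Length n = 21. Base counts: A=4, T=1, C=9, G=7
G+C = 16, so %GC = 16/21 × 100 = 76.19%
Salt term: 16.6 × (-2) = -33.2
GC term: 0.41 × 76.19 = 31.238; length term: −500/21 = −23.81
Tm = 81.5 + (-33.2) + 31.238 − 23.81 = 55.728 → 55.7°C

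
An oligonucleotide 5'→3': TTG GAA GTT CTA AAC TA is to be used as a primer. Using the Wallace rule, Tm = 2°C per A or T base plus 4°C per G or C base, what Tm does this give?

Scanning the sequence gives A=6, G=3, C=2, T=6.
AT pairs contribute 12, GC pairs contribute 5.
Tm = 4·5 + 2·12 = 20 + 24 = 44°C

44°C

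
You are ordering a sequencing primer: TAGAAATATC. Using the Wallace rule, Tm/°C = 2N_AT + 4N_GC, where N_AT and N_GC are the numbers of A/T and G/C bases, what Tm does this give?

24°C

Counting bases: A=5, G=1, T=3, C=1
So N_AT = 8 and N_GC = 2.
Tm = 4·2 + 2·8 = 8 + 16 = 24°C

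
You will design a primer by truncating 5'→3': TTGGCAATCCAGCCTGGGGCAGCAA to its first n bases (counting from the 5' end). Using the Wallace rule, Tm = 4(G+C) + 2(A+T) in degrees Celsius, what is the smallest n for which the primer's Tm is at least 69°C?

First 21 bases: TTGGCAATCCAGCCTGGGGCA → Tm = 68°C (< 69°C)
First 22 bases: TTGGCAATCCAGCCTGGGGCAG → Tm = 72°C (≥ 69°C)
Since every base adds ≥2°C, Tm only increases with n, so the threshold is first crossed at n = 22.

n = 22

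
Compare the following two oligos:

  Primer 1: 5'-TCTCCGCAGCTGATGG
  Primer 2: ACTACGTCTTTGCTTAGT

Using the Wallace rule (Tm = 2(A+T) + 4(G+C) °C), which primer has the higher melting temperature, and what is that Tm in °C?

Primer 1, 52°C

Primer 1: A+T=6, G+C=10 → Tm = 2(6)+4(10) = 52°C
Primer 2: A+T=11, G+C=7 → Tm = 2(11)+4(7) = 50°C
52°C vs 50°C → primer 1 is higher.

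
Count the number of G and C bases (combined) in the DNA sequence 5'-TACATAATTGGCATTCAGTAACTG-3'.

8

Scanning the sequence gives G=4, C=4, T=8, A=8.
G+C = 4 + 4 = 8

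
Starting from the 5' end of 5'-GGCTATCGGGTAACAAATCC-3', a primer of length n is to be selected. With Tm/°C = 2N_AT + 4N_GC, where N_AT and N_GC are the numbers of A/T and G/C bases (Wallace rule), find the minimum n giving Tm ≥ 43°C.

n = 14

First 13 bases: GGCTATCGGGTAA → Tm = 40°C (< 43°C)
First 14 bases: GGCTATCGGGTAAC → Tm = 44°C (≥ 43°C)
Since every base adds ≥2°C, Tm only increases with n, so the threshold is first crossed at n = 14.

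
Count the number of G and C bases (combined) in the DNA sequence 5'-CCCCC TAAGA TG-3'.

7

Counting bases: T=2, A=3, C=5, G=2
Total G or C: 2 + 5 = 7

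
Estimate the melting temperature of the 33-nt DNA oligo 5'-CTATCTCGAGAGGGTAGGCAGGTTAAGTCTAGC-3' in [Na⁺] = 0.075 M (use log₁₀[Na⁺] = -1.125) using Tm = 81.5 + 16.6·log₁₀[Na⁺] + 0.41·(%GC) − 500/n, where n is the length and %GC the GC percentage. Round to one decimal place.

68.8°C

Length n = 33. Base counts: A=8, G=11, T=8, C=6
G+C = 17, so %GC = 17/33 × 100 = 51.515%
Salt term: 16.6 × (-1.125) = -18.675
GC term: 0.41 × 51.515 = 21.121; length term: −500/33 = −15.152
Tm = 81.5 + (-18.675) + 21.121 − 15.152 = 68.794 → 68.8°C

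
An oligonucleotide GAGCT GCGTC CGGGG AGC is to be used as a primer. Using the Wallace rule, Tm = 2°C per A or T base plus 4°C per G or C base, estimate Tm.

Scanning the sequence gives T=2, C=5, G=9, A=2.
So N_AT = 4 and N_GC = 14.
Tm = 2×4 + 4×14 = 64°C

64°C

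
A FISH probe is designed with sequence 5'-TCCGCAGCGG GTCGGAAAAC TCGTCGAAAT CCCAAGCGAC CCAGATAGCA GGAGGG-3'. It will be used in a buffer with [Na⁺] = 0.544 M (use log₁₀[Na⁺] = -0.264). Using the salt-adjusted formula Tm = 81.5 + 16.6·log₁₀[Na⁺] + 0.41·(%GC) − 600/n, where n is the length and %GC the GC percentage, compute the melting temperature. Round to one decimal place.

91.3°C

Length n = 56. Base counts: T=6, A=16, C=16, G=18
G+C = 34, so %GC = 34/56 × 100 = 60.714%
Salt term: 16.6 × (-0.264) = -4.382
GC term: 0.41 × 60.714 = 24.893; length term: −600/56 = −10.714
Tm = 81.5 + (-4.382) + 24.893 − 10.714 = 91.297 → 91.3°C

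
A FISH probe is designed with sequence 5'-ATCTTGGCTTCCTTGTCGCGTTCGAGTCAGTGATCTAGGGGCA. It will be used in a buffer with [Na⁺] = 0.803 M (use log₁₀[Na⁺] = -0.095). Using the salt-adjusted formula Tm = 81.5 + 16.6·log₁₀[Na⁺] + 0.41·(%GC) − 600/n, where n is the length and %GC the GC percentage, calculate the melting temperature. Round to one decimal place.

87.9°C

Length n = 43. Scanning the sequence gives T=14, G=13, A=6, C=10.
G+C = 23, so %GC = 23/43 × 100 = 53.488%
Salt term: 16.6 × (-0.095) = -1.577
GC term: 0.41 × 53.488 = 21.93; length term: −600/43 = −13.953
Tm = 81.5 + (-1.577) + 21.93 − 13.953 = 87.9 → 87.9°C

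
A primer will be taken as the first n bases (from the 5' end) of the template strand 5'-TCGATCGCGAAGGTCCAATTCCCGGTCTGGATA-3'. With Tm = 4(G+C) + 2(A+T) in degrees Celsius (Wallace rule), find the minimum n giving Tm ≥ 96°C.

n = 30

First 29 bases: TCGATCGCGAAGGTCCAATTCCCGGTCTG → Tm = 92°C (< 96°C)
First 30 bases: TCGATCGCGAAGGTCCAATTCCCGGTCTGG → Tm = 96°C (≥ 96°C)
Since every base adds ≥2°C, Tm only increases with n, so the threshold is first crossed at n = 30.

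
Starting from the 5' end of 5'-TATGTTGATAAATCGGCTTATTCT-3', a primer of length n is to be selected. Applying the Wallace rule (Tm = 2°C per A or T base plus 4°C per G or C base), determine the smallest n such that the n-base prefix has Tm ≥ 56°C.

n = 22

First 21 bases: TATGTTGATAAATCGGCTTAT → Tm = 54°C (< 56°C)
First 22 bases: TATGTTGATAAATCGGCTTATT → Tm = 56°C (≥ 56°C)
Since every base adds ≥2°C, Tm only increases with n, so the threshold is first crossed at n = 22.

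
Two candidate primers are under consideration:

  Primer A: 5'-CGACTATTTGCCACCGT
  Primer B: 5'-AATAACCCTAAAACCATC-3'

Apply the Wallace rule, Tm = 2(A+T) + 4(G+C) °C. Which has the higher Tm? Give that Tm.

Primer A, 52°C

Primer A: A+T=8, G+C=9 → Tm = 2(8)+4(9) = 52°C
Primer B: A+T=12, G+C=6 → Tm = 2(12)+4(6) = 48°C
52°C vs 48°C → primer A is higher.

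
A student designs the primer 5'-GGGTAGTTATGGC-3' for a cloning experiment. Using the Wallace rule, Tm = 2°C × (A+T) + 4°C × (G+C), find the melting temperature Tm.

Scanning the sequence gives G=6, T=4, C=1, A=2.
A+T = 6, G+C = 7
Tm = 4·7 + 2·6 = 28 + 12 = 40°C

40°C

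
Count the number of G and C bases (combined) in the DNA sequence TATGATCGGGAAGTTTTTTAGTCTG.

Base counts: A=5, G=7, T=11, C=2
G+C = 7 + 2 = 9

9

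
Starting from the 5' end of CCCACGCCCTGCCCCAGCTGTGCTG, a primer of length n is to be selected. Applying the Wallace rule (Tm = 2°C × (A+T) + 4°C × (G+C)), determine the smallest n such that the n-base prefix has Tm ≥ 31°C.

First 8 bases: CCCACGCC → Tm = 30°C (< 31°C)
First 9 bases: CCCACGCCC → Tm = 34°C (≥ 31°C)
Each additional base adds 2°C (A/T) or 4°C (G/C), so Tm is non-decreasing in n; n = 9 is the first length to reach 31°C.

n = 9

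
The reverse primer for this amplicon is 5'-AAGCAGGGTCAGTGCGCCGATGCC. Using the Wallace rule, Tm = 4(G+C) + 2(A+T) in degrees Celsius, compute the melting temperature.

Base counts: C=7, T=3, G=9, A=5
AT pairs contribute 8, GC pairs contribute 16.
Tm = 2(8) + 4(16) = 16 + 64 = 80°C

80°C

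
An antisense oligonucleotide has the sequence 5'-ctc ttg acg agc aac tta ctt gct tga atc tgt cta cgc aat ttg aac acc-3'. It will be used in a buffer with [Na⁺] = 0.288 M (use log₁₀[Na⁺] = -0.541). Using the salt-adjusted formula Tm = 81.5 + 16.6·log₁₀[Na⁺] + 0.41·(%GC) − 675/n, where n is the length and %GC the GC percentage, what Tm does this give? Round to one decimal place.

77.0°C

Length n = 51. Scanning the sequence gives A=13, C=14, T=16, G=8.
G+C = 22, so %GC = 22/51 × 100 = 43.137%
Salt term: 16.6 × (-0.541) = -8.981
GC term: 0.41 × 43.137 = 17.686; length term: −675/51 = −13.235
Tm = 81.5 + (-8.981) + 17.686 − 13.235 = 76.97 → 77.0°C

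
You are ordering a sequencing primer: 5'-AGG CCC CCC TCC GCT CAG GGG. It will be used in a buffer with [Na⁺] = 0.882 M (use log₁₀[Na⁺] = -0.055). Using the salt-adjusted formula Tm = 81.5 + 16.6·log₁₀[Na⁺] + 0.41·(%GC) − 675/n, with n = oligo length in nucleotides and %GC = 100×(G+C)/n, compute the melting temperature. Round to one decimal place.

Length n = 21. G=7, T=2, A=2, C=10
G+C = 17, so %GC = 17/21 × 100 = 80.952%
Salt term: 16.6 × (-0.055) = -0.913
GC term: 0.41 × 80.952 = 33.19; length term: −675/21 = −32.143
Tm = 81.5 + (-0.913) + 33.19 − 32.143 = 81.634 → 81.6°C

81.6°C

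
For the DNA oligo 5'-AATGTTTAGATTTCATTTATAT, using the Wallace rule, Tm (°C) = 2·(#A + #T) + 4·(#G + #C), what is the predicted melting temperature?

50°C

Base counts: T=12, G=2, A=7, C=1
So N_AT = 19 and N_GC = 3.
Tm = 4·3 + 2·19 = 12 + 38 = 50°C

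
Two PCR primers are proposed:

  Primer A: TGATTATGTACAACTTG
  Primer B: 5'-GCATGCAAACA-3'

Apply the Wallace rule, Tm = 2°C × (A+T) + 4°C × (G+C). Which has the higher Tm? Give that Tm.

Primer A, 44°C

Primer A: A+T=12, G+C=5 → Tm = 2(12)+4(5) = 44°C
Primer B: A+T=6, G+C=5 → Tm = 2(6)+4(5) = 32°C
44°C vs 32°C → primer A is higher.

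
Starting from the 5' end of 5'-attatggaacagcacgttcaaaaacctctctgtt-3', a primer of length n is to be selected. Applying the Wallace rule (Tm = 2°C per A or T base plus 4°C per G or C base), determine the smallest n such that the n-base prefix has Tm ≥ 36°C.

First 12 bases: ATTATGGAACAG → Tm = 32°C (< 36°C)
First 13 bases: ATTATGGAACAGC → Tm = 36°C (≥ 36°C)
Each additional base adds 2°C (A/T) or 4°C (G/C), so Tm is non-decreasing in n; n = 13 is the first length to reach 36°C.

n = 13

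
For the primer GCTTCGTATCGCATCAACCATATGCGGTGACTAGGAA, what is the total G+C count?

Scanning the sequence gives A=10, G=9, T=9, C=9.
Total G or C: 9 + 9 = 18

18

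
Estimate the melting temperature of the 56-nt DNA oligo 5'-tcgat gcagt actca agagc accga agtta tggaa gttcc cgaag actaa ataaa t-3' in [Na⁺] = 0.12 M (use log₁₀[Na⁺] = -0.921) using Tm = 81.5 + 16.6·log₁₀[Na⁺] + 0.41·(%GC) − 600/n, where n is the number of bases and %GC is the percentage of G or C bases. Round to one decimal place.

Length n = 56. Counting bases: C=11, T=12, G=12, A=21
G+C = 23, so %GC = 23/56 × 100 = 41.071%
Salt term: 16.6 × (-0.921) = -15.289
GC term: 0.41 × 41.071 = 16.839; length term: −600/56 = −10.714
Tm = 81.5 + (-15.289) + 16.839 − 10.714 = 72.336 → 72.3°C

72.3°C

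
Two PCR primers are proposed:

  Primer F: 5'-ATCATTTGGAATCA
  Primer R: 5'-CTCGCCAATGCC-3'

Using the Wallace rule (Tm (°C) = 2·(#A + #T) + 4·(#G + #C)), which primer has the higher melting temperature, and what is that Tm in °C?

Primer R, 40°C

Primer F: A+T=10, G+C=4 → Tm = 2(10)+4(4) = 36°C
Primer R: A+T=4, G+C=8 → Tm = 2(4)+4(8) = 40°C
36°C vs 40°C → primer R is higher.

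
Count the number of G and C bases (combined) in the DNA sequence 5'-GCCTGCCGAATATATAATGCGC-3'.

11

Base counts: G=5, A=6, C=6, T=5
G+C = 5 + 6 = 11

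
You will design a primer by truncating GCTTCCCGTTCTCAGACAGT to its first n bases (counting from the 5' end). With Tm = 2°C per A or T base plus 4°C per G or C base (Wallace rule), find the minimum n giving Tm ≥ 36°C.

First 10 bases: GCTTCCCGTT → Tm = 32°C (< 36°C)
First 11 bases: GCTTCCCGTTC → Tm = 36°C (≥ 36°C)
Each additional base adds 2°C (A/T) or 4°C (G/C), so Tm is non-decreasing in n; n = 11 is the first length to reach 36°C.

n = 11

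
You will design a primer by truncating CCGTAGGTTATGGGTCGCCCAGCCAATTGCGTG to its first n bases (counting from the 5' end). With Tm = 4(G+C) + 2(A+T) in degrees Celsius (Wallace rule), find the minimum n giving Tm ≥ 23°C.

First 6 bases: CCGTAG → Tm = 20°C (< 23°C)
First 7 bases: CCGTAGG → Tm = 24°C (≥ 23°C)
Each additional base adds 2°C (A/T) or 4°C (G/C), so Tm is non-decreasing in n; n = 7 is the first length to reach 23°C.

n = 7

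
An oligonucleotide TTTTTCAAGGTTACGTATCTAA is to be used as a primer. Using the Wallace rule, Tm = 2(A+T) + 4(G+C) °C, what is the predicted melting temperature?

56°C

C=3, G=3, T=10, A=6
So N_AT = 16 and N_GC = 6.
Tm = 4·6 + 2·16 = 24 + 32 = 56°C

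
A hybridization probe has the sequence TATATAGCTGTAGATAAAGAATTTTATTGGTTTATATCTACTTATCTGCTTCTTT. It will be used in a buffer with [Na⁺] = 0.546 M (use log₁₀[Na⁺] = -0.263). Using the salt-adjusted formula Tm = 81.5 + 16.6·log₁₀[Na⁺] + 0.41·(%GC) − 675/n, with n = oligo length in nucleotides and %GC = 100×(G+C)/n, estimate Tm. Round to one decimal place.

74.6°C

Length n = 55. C=6, A=15, T=27, G=7
G+C = 13, so %GC = 13/55 × 100 = 23.636%
Salt term: 16.6 × (-0.263) = -4.366
GC term: 0.41 × 23.636 = 9.691; length term: −675/55 = −12.273
Tm = 81.5 + (-4.366) + 9.691 − 12.273 = 74.552 → 74.6°C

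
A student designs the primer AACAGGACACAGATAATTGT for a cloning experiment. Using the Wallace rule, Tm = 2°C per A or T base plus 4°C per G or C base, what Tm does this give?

Scanning the sequence gives C=3, T=4, A=9, G=4.
AT pairs contribute 13, GC pairs contribute 7.
Tm = 4·7 + 2·13 = 28 + 26 = 54°C

54°C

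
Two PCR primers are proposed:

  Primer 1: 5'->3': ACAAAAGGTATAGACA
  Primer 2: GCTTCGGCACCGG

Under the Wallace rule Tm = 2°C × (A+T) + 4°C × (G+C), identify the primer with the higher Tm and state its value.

Primer 1: A+T=11, G+C=5 → Tm = 2(11)+4(5) = 42°C
Primer 2: A+T=3, G+C=10 → Tm = 2(3)+4(10) = 46°C
42°C vs 46°C → primer 2 is higher.

Primer 2, 46°C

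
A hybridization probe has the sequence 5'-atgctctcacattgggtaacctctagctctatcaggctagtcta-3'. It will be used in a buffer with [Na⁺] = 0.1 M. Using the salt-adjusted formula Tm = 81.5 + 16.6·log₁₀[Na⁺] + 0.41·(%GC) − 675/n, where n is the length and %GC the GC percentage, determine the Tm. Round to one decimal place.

Length n = 44. Base counts: G=8, A=10, T=14, C=12
G+C = 20, so %GC = 20/44 × 100 = 45.455%
Salt term: 16.6 × (-1) = -16.6
GC term: 0.41 × 45.455 = 18.637; length term: −675/44 = −15.341
Tm = 81.5 + (-16.6) + 18.637 − 15.341 = 68.196 → 68.2°C

68.2°C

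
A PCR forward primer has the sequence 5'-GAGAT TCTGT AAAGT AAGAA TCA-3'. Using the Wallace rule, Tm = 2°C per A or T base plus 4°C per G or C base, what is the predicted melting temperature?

60°C

Scanning the sequence gives G=5, C=2, A=10, T=6.
So N_AT = 16 and N_GC = 7.
Tm = 4·7 + 2·16 = 28 + 32 = 60°C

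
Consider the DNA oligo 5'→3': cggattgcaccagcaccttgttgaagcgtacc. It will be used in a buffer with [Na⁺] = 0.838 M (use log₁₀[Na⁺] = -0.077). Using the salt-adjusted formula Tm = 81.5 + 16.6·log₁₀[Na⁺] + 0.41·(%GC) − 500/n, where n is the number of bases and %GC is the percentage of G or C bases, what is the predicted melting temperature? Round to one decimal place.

87.7°C

Length n = 32. Scanning the sequence gives A=7, T=7, C=10, G=8.
G+C = 18, so %GC = 18/32 × 100 = 56.25%
Salt term: 16.6 × (-0.077) = -1.278
GC term: 0.41 × 56.25 = 23.062; length term: −500/32 = −15.625
Tm = 81.5 + (-1.278) + 23.062 − 15.625 = 87.659 → 87.7°C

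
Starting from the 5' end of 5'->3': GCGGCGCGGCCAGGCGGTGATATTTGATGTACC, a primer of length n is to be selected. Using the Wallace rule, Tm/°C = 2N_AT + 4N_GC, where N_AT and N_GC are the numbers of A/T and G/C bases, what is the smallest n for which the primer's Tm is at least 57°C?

n = 15

First 14 bases: GCGGCGCGGCCAGG → Tm = 54°C (< 57°C)
First 15 bases: GCGGCGCGGCCAGGC → Tm = 58°C (≥ 57°C)
Each additional base adds 2°C (A/T) or 4°C (G/C), so Tm is non-decreasing in n; n = 15 is the first length to reach 57°C.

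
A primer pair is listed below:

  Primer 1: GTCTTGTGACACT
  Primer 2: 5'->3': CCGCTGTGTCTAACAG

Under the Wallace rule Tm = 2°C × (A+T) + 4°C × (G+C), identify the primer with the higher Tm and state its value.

Primer 1: A+T=7, G+C=6 → Tm = 2(7)+4(6) = 38°C
Primer 2: A+T=7, G+C=9 → Tm = 2(7)+4(9) = 50°C
38°C vs 50°C → primer 2 is higher.

Primer 2, 50°C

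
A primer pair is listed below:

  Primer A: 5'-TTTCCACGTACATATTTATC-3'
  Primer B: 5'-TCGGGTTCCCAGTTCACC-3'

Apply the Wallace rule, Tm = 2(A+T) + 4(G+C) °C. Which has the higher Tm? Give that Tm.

Primer B, 58°C

Primer A: A+T=14, G+C=6 → Tm = 2(14)+4(6) = 52°C
Primer B: A+T=7, G+C=11 → Tm = 2(7)+4(11) = 58°C
52°C vs 58°C → primer B is higher.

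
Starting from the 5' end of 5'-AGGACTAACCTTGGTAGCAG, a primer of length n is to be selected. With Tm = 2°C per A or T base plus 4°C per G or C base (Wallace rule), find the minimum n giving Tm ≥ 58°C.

First 19 bases: AGGACTAACCTTGGTAGCA → Tm = 56°C (< 58°C)
First 20 bases: AGGACTAACCTTGGTAGCAG → Tm = 60°C (≥ 58°C)
Each additional base adds 2°C (A/T) or 4°C (G/C), so Tm is non-decreasing in n; n = 20 is the first length to reach 58°C.

n = 20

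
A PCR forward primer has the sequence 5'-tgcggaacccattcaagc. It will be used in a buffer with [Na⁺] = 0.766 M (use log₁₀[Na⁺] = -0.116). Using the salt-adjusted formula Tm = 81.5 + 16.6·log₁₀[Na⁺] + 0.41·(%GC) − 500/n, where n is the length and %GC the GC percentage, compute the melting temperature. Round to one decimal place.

Length n = 18. A=5, C=6, G=4, T=3
G+C = 10, so %GC = 10/18 × 100 = 55.556%
Salt term: 16.6 × (-0.116) = -1.926
GC term: 0.41 × 55.556 = 22.778; length term: −500/18 = −27.778
Tm = 81.5 + (-1.926) + 22.778 − 27.778 = 74.574 → 74.6°C

74.6°C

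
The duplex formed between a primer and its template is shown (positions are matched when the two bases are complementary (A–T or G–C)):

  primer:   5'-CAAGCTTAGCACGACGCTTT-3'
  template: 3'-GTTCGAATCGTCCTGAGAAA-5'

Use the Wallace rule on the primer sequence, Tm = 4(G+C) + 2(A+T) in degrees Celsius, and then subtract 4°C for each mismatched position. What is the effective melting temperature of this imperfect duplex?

Primer base counts: A=5, T=5, G=4, C=6 → A+T=10, G+C=10
Perfect-match Tm = 2(10) + 4(10) = 20 + 40 = 60°C
Mismatches (positions where the bases are not complementary): 2 (at positions 12, 16)
Effective Tm = 60 − 2×4 = 60 − 8 = 52°C

52°C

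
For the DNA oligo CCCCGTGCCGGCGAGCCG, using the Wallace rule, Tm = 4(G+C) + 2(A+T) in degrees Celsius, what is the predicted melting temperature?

Counting bases: C=9, G=7, A=1, T=1
A+T = 2, G+C = 16
Tm = 4·16 + 2·2 = 64 + 4 = 68°C

68°C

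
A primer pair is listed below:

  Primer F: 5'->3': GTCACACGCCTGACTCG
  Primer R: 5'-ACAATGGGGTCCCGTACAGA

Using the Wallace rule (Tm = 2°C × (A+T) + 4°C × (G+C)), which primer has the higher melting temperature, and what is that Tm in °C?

Primer R, 62°C

Primer F: A+T=6, G+C=11 → Tm = 2(6)+4(11) = 56°C
Primer R: A+T=9, G+C=11 → Tm = 2(9)+4(11) = 62°C
56°C vs 62°C → primer R is higher.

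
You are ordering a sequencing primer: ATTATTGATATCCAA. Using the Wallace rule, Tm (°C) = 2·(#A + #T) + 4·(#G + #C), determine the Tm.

T=6, A=6, G=1, C=2
A+T = 12, G+C = 3
Tm = 2(12) + 4(3) = 24 + 12 = 36°C

36°C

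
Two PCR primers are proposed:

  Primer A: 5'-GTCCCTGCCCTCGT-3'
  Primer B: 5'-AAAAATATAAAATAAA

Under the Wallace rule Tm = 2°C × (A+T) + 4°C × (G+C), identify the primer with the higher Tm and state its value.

Primer A: A+T=4, G+C=10 → Tm = 2(4)+4(10) = 48°C
Primer B: A+T=16, G+C=0 → Tm = 2(16)+4(0) = 32°C
48°C vs 32°C → primer A is higher.

Primer A, 48°C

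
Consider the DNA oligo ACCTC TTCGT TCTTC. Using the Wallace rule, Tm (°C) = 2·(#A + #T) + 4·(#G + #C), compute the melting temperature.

44°C

T=7, C=6, A=1, G=1
A+T = 8, G+C = 7
Tm = 2(8) + 4(7) = 16 + 28 = 44°C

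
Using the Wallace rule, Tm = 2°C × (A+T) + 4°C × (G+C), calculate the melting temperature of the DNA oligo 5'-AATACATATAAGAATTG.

Base counts: A=9, G=2, T=5, C=1
AT pairs contribute 14, GC pairs contribute 3.
Tm = 2×14 + 4×3 = 40°C

40°C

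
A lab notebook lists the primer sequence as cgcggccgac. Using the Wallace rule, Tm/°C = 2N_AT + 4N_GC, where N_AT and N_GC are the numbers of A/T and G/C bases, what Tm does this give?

38°C

T=0, G=4, C=5, A=1
A+T = 1, G+C = 9
Tm = 2(1) + 4(9) = 2 + 36 = 38°C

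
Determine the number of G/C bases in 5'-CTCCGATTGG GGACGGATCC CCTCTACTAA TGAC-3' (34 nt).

Base counts: A=7, G=8, T=8, C=11
G+C = 8 + 11 = 19

19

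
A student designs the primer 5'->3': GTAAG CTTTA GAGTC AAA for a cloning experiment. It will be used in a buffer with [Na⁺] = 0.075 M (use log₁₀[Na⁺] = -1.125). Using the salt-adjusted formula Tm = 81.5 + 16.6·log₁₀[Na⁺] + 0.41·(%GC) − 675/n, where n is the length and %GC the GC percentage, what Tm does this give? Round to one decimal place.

Length n = 18. Counting bases: G=4, A=7, T=5, C=2
G+C = 6, so %GC = 6/18 × 100 = 33.333%
Salt term: 16.6 × (-1.125) = -18.675
GC term: 0.41 × 33.333 = 13.667; length term: −675/18 = −37.5
Tm = 81.5 + (-18.675) + 13.667 − 37.5 = 38.992 → 39.0°C

39.0°C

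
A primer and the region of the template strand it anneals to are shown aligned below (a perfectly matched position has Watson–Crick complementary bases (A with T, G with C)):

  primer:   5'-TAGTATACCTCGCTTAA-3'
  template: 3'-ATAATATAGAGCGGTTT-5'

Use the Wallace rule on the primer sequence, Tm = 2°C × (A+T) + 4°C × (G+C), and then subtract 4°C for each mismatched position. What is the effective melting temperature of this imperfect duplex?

Primer base counts: A=5, T=6, G=2, C=4 → A+T=11, G+C=6
Perfect-match Tm = 2(11) + 4(6) = 22 + 24 = 46°C
Mismatches (positions where the bases are not complementary): 4 (at positions 3, 8, 14, 15)
Effective Tm = 46 − 4×4 = 46 − 16 = 30°C

30°C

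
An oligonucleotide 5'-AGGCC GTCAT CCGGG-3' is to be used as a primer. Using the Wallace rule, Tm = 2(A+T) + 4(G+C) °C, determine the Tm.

52°C

Counting bases: A=2, G=6, C=5, T=2
So N_AT = 4 and N_GC = 11.
Tm = 4·11 + 2·4 = 44 + 8 = 52°C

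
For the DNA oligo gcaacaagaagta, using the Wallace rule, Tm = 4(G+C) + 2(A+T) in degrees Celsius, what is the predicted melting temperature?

Scanning the sequence gives T=1, G=3, C=2, A=7.
A+T = 8, G+C = 5
Tm = 4·5 + 2·8 = 20 + 16 = 36°C

36°C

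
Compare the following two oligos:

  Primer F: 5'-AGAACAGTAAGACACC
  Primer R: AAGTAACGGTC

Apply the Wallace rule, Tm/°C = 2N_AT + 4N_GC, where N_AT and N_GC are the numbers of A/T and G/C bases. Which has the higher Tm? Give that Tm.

Primer F, 46°C

Primer F: A+T=9, G+C=7 → Tm = 2(9)+4(7) = 46°C
Primer R: A+T=6, G+C=5 → Tm = 2(6)+4(5) = 32°C
46°C vs 32°C → primer F is higher.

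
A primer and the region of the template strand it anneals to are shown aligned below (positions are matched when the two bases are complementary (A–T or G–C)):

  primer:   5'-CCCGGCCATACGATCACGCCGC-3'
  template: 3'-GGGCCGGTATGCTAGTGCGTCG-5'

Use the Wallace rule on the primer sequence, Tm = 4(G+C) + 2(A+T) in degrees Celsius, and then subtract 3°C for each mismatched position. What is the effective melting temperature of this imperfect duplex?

Primer base counts: A=4, T=2, G=5, C=11 → A+T=6, G+C=16
Perfect-match Tm = 2(6) + 4(16) = 12 + 64 = 76°C
Mismatches (positions where the bases are not complementary): 1 (at position 20)
Effective Tm = 76 − 1×3 = 76 − 3 = 73°C

73°C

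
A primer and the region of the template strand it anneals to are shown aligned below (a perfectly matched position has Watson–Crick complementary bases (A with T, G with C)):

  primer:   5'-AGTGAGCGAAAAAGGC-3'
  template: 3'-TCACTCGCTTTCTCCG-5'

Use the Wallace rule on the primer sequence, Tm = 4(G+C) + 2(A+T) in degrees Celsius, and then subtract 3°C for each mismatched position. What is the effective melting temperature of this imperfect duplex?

45°C

Primer base counts: A=7, T=1, G=6, C=2 → A+T=8, G+C=8
Perfect-match Tm = 2(8) + 4(8) = 16 + 32 = 48°C
Mismatches (positions where the bases are not complementary): 1 (at position 12)
Effective Tm = 48 − 1×3 = 48 − 3 = 45°C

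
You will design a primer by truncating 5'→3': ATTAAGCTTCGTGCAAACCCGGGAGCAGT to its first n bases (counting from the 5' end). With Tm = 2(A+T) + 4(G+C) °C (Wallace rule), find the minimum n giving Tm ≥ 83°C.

First 27 bases: ATTAAGCTTCGTGCAAACCCGGGAGCA → Tm = 82°C (< 83°C)
First 28 bases: ATTAAGCTTCGTGCAAACCCGGGAGCAG → Tm = 86°C (≥ 83°C)
Each additional base adds 2°C (A/T) or 4°C (G/C), so Tm is non-decreasing in n; n = 28 is the first length to reach 83°C.

n = 28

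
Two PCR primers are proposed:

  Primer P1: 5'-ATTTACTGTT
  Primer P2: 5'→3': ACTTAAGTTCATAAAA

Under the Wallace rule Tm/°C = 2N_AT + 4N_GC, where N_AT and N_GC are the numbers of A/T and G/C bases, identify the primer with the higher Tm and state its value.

Primer P1: A+T=8, G+C=2 → Tm = 2(8)+4(2) = 24°C
Primer P2: A+T=13, G+C=3 → Tm = 2(13)+4(3) = 38°C
24°C vs 38°C → primer P2 is higher.

Primer P2, 38°C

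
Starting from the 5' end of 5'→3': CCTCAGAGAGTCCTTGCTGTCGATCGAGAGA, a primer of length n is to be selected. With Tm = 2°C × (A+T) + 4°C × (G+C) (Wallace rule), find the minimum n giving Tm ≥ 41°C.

n = 13

First 12 bases: CCTCAGAGAGTC → Tm = 38°C (< 41°C)
First 13 bases: CCTCAGAGAGTCC → Tm = 42°C (≥ 41°C)
Since every base adds ≥2°C, Tm only increases with n, so the threshold is first crossed at n = 13.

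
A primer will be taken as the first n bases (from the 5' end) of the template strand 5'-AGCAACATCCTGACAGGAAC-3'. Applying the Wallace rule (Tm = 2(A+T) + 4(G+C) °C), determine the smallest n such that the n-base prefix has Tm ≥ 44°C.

n = 15

First 14 bases: AGCAACATCCTGAC → Tm = 42°C (< 44°C)
First 15 bases: AGCAACATCCTGACA → Tm = 44°C (≥ 44°C)
Each additional base adds 2°C (A/T) or 4°C (G/C), so Tm is non-decreasing in n; n = 15 is the first length to reach 44°C.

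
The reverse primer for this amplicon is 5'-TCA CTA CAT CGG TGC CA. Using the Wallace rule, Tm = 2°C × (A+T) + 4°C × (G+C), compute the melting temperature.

Counting bases: G=3, C=6, T=4, A=4
A+T = 8, G+C = 9
Tm = 2×8 + 4×9 = 52°C

52°C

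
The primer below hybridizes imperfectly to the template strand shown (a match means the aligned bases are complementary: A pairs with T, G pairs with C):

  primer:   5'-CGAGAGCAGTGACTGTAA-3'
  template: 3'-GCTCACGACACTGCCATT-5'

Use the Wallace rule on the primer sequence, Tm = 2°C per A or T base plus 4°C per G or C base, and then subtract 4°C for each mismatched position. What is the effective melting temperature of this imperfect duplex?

Primer base counts: A=6, T=3, G=6, C=3 → A+T=9, G+C=9
Perfect-match Tm = 2(9) + 4(9) = 18 + 36 = 54°C
Mismatches (positions where the bases are not complementary): 3 (at positions 5, 8, 14)
Effective Tm = 54 − 3×4 = 54 − 12 = 42°C

42°C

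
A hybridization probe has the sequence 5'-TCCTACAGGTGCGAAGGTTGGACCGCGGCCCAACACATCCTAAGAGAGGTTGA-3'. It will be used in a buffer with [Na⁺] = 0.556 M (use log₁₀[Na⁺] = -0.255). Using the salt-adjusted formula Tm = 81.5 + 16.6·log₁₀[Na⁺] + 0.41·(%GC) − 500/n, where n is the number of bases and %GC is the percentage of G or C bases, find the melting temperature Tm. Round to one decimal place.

91.0°C

Length n = 53. Counting bases: C=14, G=16, T=9, A=14
G+C = 30, so %GC = 30/53 × 100 = 56.604%
Salt term: 16.6 × (-0.255) = -4.233
GC term: 0.41 × 56.604 = 23.208; length term: −500/53 = −9.434
Tm = 81.5 + (-4.233) + 23.208 − 9.434 = 91.041 → 91.0°C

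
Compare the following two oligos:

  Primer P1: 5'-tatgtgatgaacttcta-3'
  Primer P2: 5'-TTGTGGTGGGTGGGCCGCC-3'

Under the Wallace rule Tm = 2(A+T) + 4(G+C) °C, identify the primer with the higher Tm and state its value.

Primer P2, 66°C

Primer P1: A+T=12, G+C=5 → Tm = 2(12)+4(5) = 44°C
Primer P2: A+T=5, G+C=14 → Tm = 2(5)+4(14) = 66°C
44°C vs 66°C → primer P2 is higher.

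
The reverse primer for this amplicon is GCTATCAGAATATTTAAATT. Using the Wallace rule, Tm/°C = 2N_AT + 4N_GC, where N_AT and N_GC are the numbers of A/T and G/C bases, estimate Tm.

Scanning the sequence gives T=8, G=2, A=8, C=2.
A+T = 16, G+C = 4
Tm = 4·4 + 2·16 = 16 + 32 = 48°C

48°C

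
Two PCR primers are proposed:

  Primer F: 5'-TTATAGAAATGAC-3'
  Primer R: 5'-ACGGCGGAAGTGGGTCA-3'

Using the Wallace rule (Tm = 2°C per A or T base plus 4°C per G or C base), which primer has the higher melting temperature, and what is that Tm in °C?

Primer R, 56°C

Primer F: A+T=10, G+C=3 → Tm = 2(10)+4(3) = 32°C
Primer R: A+T=6, G+C=11 → Tm = 2(6)+4(11) = 56°C
32°C vs 56°C → primer R is higher.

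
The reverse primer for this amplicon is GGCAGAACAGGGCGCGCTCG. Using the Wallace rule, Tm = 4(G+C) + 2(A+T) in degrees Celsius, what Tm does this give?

A=4, G=9, C=6, T=1
AT pairs contribute 5, GC pairs contribute 15.
Tm = 4·15 + 2·5 = 60 + 10 = 70°C

70°C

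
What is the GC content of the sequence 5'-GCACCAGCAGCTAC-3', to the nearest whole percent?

Counting bases: G=3, C=6, A=4, T=1
G+C = 3 + 6 = 9 out of 14 bases
%GC = 9/14 × 100 = 64.29% ≈ 64%

64%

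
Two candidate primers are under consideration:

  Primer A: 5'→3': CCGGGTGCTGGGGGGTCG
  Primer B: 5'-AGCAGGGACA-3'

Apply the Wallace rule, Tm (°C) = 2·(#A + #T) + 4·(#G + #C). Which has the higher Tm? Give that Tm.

Primer A, 66°C

Primer A: A+T=3, G+C=15 → Tm = 2(3)+4(15) = 66°C
Primer B: A+T=4, G+C=6 → Tm = 2(4)+4(6) = 32°C
66°C vs 32°C → primer A is higher.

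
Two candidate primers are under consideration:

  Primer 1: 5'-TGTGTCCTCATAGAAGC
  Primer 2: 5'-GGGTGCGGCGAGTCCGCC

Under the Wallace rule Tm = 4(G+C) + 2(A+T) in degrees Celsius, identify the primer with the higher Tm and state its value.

Primer 1: A+T=9, G+C=8 → Tm = 2(9)+4(8) = 50°C
Primer 2: A+T=3, G+C=15 → Tm = 2(3)+4(15) = 66°C
50°C vs 66°C → primer 2 is higher.

Primer 2, 66°C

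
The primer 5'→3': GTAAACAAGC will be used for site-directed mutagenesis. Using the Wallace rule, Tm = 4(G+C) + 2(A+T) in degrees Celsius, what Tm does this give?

28°C

Base counts: G=2, T=1, A=5, C=2
A+T = 6, G+C = 4
Tm = 2×6 + 4×4 = 28°C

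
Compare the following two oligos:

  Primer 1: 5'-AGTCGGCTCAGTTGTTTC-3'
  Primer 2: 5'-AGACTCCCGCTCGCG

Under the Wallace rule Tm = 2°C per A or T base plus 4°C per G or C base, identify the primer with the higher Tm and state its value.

Primer 1, 54°C

Primer 1: A+T=9, G+C=9 → Tm = 2(9)+4(9) = 54°C
Primer 2: A+T=4, G+C=11 → Tm = 2(4)+4(11) = 52°C
54°C vs 52°C → primer 1 is higher.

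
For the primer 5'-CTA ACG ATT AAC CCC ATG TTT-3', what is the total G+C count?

G=2, A=6, T=7, C=6
G+C = 2 + 6 = 8

8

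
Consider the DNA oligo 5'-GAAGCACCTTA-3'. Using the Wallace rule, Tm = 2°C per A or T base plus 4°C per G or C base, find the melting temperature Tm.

C=3, G=2, T=2, A=4
AT pairs contribute 6, GC pairs contribute 5.
Tm = 2×6 + 4×5 = 32°C

32°C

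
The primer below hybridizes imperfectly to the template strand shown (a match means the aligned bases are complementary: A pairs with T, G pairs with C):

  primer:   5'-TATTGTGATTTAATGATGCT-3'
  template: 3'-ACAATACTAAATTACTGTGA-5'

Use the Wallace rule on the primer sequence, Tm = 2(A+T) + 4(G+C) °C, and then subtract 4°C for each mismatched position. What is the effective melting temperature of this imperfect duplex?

34°C

Primer base counts: A=5, T=10, G=4, C=1 → A+T=15, G+C=5
Perfect-match Tm = 2(15) + 4(5) = 30 + 20 = 50°C
Mismatches (positions where the bases are not complementary): 4 (at positions 2, 5, 17, 18)
Effective Tm = 50 − 4×4 = 50 − 16 = 34°C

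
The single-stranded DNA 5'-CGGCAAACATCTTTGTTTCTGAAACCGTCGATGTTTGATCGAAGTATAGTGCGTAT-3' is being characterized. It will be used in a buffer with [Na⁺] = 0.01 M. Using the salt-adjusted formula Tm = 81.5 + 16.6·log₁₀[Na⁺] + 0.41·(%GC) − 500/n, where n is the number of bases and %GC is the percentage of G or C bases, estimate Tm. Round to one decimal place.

Length n = 56. Base counts: A=14, C=10, G=13, T=19
G+C = 23, so %GC = 23/56 × 100 = 41.071%
Salt term: 16.6 × (-2) = -33.2
GC term: 0.41 × 41.071 = 16.839; length term: −500/56 = −8.929
Tm = 81.5 + (-33.2) + 16.839 − 8.929 = 56.21 → 56.2°C

56.2°C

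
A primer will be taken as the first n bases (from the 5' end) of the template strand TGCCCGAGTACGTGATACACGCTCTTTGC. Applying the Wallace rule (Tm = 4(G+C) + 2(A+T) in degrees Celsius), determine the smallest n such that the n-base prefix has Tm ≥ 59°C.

n = 20

First 19 bases: TGCCCGAGTACGTGATACA → Tm = 58°C (< 59°C)
First 20 bases: TGCCCGAGTACGTGATACAC → Tm = 62°C (≥ 59°C)
Each additional base adds 2°C (A/T) or 4°C (G/C), so Tm is non-decreasing in n; n = 20 is the first length to reach 59°C.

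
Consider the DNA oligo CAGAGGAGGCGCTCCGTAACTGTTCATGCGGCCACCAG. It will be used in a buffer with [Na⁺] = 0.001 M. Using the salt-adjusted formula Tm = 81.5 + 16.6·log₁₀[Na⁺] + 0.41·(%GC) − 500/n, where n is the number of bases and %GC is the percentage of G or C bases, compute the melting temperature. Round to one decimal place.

44.4°C

Length n = 38. C=12, G=12, A=8, T=6
G+C = 24, so %GC = 24/38 × 100 = 63.158%
Salt term: 16.6 × (-3) = -49.8
GC term: 0.41 × 63.158 = 25.895; length term: −500/38 = −13.158
Tm = 81.5 + (-49.8) + 25.895 − 13.158 = 44.437 → 44.4°C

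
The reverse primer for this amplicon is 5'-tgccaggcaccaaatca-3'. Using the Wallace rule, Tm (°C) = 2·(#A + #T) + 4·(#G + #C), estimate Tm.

A=6, G=3, C=6, T=2
So N_AT = 8 and N_GC = 9.
Tm = 4·9 + 2·8 = 36 + 16 = 52°C

52°C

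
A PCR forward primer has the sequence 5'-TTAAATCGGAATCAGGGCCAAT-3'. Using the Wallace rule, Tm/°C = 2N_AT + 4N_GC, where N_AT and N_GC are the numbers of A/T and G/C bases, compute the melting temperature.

62°C

Base counts: A=8, T=5, G=5, C=4
A+T = 13, G+C = 9
Tm = 2(13) + 4(9) = 26 + 36 = 62°C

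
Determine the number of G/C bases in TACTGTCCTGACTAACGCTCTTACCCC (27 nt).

14

Counting bases: C=11, G=3, T=8, A=5
Total G or C: 3 + 11 = 14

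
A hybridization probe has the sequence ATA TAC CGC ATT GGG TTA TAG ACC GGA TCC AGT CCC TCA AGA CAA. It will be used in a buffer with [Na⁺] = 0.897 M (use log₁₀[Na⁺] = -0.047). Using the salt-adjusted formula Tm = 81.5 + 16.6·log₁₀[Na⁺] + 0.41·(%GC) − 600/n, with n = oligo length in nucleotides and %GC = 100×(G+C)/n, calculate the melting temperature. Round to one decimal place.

86.5°C

Length n = 45. T=10, C=12, A=14, G=9
G+C = 21, so %GC = 21/45 × 100 = 46.667%
Salt term: 16.6 × (-0.047) = -0.78
GC term: 0.41 × 46.667 = 19.133; length term: −600/45 = −13.333
Tm = 81.5 + (-0.78) + 19.133 − 13.333 = 86.52 → 86.5°C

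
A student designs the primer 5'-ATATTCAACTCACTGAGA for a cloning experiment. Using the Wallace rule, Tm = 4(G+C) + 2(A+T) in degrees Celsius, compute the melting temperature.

48°C

A=7, G=2, C=4, T=5
A+T = 12, G+C = 6
Tm = 2×12 + 4×6 = 48°C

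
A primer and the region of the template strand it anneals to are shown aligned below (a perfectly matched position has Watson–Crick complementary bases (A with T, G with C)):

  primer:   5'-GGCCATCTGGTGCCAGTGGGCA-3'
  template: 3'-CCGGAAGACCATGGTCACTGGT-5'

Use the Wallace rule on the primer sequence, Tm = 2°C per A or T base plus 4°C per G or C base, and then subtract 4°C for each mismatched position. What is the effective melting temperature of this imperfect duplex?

Primer base counts: A=3, T=4, G=9, C=6 → A+T=7, G+C=15
Perfect-match Tm = 2(7) + 4(15) = 14 + 60 = 74°C
Mismatches (positions where the bases are not complementary): 4 (at positions 5, 12, 19, 20)
Effective Tm = 74 − 4×4 = 74 − 16 = 58°C

58°C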